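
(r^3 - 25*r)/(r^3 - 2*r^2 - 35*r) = (r - 5)/(r - 7)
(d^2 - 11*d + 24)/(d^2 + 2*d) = (d^2 - 11*d + 24)/(d*(d + 2))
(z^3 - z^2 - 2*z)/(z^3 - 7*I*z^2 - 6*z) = (-z^2 + z + 2)/(-z^2 + 7*I*z + 6)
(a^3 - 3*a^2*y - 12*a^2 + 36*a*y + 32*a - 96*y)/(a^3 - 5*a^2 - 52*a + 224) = (a - 3*y)/(a + 7)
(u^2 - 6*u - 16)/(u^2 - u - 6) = (u - 8)/(u - 3)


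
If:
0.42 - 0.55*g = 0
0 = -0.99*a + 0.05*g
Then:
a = 0.04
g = 0.76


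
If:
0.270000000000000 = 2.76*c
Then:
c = 0.10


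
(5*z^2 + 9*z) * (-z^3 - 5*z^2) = -5*z^5 - 34*z^4 - 45*z^3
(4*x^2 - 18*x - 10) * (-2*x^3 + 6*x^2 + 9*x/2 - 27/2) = -8*x^5 + 60*x^4 - 70*x^3 - 195*x^2 + 198*x + 135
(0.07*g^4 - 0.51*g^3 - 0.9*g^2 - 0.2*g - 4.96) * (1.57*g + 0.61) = 0.1099*g^5 - 0.758*g^4 - 1.7241*g^3 - 0.863*g^2 - 7.9092*g - 3.0256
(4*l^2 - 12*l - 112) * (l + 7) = 4*l^3 + 16*l^2 - 196*l - 784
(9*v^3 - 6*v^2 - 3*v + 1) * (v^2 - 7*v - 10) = 9*v^5 - 69*v^4 - 51*v^3 + 82*v^2 + 23*v - 10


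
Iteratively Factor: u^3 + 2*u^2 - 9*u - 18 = (u + 3)*(u^2 - u - 6) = (u + 2)*(u + 3)*(u - 3)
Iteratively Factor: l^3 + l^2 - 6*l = (l + 3)*(l^2 - 2*l) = (l - 2)*(l + 3)*(l)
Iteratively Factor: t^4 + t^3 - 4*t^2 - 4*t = (t + 1)*(t^3 - 4*t) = t*(t + 1)*(t^2 - 4) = t*(t - 2)*(t + 1)*(t + 2)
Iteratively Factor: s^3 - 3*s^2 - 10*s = (s)*(s^2 - 3*s - 10) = s*(s - 5)*(s + 2)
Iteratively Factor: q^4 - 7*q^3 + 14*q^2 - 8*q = (q - 1)*(q^3 - 6*q^2 + 8*q) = q*(q - 1)*(q^2 - 6*q + 8) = q*(q - 4)*(q - 1)*(q - 2)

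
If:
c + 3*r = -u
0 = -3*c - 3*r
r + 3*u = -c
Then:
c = 0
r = 0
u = 0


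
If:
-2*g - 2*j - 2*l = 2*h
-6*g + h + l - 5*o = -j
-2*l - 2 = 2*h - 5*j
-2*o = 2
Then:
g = 5/7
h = -l - 39/49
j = 4/49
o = -1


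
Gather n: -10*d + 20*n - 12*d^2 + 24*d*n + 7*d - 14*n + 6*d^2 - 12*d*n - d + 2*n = -6*d^2 - 4*d + n*(12*d + 8)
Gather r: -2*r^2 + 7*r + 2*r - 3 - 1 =-2*r^2 + 9*r - 4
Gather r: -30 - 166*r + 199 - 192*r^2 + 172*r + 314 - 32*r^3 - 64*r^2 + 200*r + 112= -32*r^3 - 256*r^2 + 206*r + 595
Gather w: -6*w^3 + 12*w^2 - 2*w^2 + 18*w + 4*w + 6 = -6*w^3 + 10*w^2 + 22*w + 6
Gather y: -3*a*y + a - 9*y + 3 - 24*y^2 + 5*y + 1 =a - 24*y^2 + y*(-3*a - 4) + 4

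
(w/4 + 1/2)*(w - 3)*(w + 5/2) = w^3/4 + 3*w^2/8 - 17*w/8 - 15/4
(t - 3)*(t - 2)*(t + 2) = t^3 - 3*t^2 - 4*t + 12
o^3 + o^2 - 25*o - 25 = (o - 5)*(o + 1)*(o + 5)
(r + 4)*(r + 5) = r^2 + 9*r + 20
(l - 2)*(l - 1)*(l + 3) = l^3 - 7*l + 6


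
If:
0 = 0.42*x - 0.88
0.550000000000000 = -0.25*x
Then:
No Solution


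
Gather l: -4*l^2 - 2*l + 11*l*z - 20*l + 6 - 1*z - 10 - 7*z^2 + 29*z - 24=-4*l^2 + l*(11*z - 22) - 7*z^2 + 28*z - 28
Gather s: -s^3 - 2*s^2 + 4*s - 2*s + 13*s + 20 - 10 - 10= -s^3 - 2*s^2 + 15*s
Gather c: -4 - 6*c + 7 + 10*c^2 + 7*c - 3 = 10*c^2 + c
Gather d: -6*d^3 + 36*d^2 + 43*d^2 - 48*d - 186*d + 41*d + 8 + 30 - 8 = -6*d^3 + 79*d^2 - 193*d + 30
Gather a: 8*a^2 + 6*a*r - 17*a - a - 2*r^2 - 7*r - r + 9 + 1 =8*a^2 + a*(6*r - 18) - 2*r^2 - 8*r + 10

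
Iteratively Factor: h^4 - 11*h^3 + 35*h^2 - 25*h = (h - 1)*(h^3 - 10*h^2 + 25*h) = (h - 5)*(h - 1)*(h^2 - 5*h) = (h - 5)^2*(h - 1)*(h)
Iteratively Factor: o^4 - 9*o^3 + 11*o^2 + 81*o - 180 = (o + 3)*(o^3 - 12*o^2 + 47*o - 60) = (o - 5)*(o + 3)*(o^2 - 7*o + 12) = (o - 5)*(o - 3)*(o + 3)*(o - 4)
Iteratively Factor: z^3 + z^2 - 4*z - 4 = (z - 2)*(z^2 + 3*z + 2) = (z - 2)*(z + 1)*(z + 2)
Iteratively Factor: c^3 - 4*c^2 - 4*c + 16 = (c - 2)*(c^2 - 2*c - 8) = (c - 4)*(c - 2)*(c + 2)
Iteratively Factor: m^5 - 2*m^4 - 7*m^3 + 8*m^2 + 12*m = (m - 3)*(m^4 + m^3 - 4*m^2 - 4*m) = (m - 3)*(m + 2)*(m^3 - m^2 - 2*m) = (m - 3)*(m - 2)*(m + 2)*(m^2 + m) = (m - 3)*(m - 2)*(m + 1)*(m + 2)*(m)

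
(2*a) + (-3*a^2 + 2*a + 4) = -3*a^2 + 4*a + 4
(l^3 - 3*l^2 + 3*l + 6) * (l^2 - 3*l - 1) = l^5 - 6*l^4 + 11*l^3 - 21*l - 6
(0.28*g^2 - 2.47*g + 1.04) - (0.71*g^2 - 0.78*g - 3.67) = -0.43*g^2 - 1.69*g + 4.71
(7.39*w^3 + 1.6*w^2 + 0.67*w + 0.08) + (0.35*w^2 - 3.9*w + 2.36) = 7.39*w^3 + 1.95*w^2 - 3.23*w + 2.44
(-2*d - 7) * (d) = -2*d^2 - 7*d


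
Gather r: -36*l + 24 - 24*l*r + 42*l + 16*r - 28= 6*l + r*(16 - 24*l) - 4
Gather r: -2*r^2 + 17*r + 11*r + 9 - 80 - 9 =-2*r^2 + 28*r - 80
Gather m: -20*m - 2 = -20*m - 2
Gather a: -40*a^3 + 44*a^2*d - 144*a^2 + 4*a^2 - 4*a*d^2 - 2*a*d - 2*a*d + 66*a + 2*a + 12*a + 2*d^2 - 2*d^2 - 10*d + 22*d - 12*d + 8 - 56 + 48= -40*a^3 + a^2*(44*d - 140) + a*(-4*d^2 - 4*d + 80)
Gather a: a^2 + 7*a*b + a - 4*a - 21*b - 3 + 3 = a^2 + a*(7*b - 3) - 21*b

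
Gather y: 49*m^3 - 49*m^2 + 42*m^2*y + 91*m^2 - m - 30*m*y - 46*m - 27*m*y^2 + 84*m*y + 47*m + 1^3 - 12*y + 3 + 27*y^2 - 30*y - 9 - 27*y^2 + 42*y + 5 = 49*m^3 + 42*m^2 - 27*m*y^2 + y*(42*m^2 + 54*m)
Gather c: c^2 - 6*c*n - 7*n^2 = c^2 - 6*c*n - 7*n^2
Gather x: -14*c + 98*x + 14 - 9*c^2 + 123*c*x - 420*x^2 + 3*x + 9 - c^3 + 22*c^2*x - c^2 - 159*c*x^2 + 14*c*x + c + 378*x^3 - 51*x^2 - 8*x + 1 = -c^3 - 10*c^2 - 13*c + 378*x^3 + x^2*(-159*c - 471) + x*(22*c^2 + 137*c + 93) + 24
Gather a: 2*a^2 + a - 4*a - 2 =2*a^2 - 3*a - 2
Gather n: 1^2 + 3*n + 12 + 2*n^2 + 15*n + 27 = 2*n^2 + 18*n + 40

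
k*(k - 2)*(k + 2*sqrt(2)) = k^3 - 2*k^2 + 2*sqrt(2)*k^2 - 4*sqrt(2)*k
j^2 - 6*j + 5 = (j - 5)*(j - 1)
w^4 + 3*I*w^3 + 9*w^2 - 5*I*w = w*(w - I)^2*(w + 5*I)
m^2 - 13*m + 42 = (m - 7)*(m - 6)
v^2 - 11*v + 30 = (v - 6)*(v - 5)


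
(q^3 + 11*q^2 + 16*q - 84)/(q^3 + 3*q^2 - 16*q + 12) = (q + 7)/(q - 1)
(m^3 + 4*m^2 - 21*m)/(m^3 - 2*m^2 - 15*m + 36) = m*(m + 7)/(m^2 + m - 12)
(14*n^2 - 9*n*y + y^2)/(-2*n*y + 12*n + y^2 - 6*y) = (-7*n + y)/(y - 6)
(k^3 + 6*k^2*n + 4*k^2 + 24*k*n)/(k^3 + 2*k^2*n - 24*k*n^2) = (k + 4)/(k - 4*n)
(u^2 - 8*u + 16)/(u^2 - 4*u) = (u - 4)/u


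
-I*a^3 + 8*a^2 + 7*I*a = a*(a + 7*I)*(-I*a + 1)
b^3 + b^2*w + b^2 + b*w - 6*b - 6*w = (b - 2)*(b + 3)*(b + w)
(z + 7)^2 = z^2 + 14*z + 49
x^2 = x^2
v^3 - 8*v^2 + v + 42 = (v - 7)*(v - 3)*(v + 2)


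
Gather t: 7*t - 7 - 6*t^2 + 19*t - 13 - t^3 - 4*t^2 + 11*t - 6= -t^3 - 10*t^2 + 37*t - 26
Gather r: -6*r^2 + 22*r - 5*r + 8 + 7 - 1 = -6*r^2 + 17*r + 14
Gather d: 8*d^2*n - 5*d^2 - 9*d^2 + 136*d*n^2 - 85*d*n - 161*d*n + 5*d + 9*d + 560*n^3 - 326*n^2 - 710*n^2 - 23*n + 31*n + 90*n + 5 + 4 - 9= d^2*(8*n - 14) + d*(136*n^2 - 246*n + 14) + 560*n^3 - 1036*n^2 + 98*n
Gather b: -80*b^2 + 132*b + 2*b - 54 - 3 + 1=-80*b^2 + 134*b - 56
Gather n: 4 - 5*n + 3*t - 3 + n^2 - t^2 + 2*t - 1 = n^2 - 5*n - t^2 + 5*t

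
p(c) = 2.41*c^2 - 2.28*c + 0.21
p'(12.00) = 55.56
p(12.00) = 319.89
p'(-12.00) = -60.12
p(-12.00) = 374.61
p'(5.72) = 25.29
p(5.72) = 66.02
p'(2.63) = 10.40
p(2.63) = 10.88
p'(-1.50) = -9.51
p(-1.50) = 9.05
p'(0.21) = -1.27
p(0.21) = -0.16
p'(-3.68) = -20.02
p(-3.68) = 41.24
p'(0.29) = -0.88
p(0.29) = -0.25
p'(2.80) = 11.22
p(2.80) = 12.72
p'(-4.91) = -25.95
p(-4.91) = 69.51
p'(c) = 4.82*c - 2.28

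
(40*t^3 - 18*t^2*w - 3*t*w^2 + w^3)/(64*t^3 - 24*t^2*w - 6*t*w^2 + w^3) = (5*t - w)/(8*t - w)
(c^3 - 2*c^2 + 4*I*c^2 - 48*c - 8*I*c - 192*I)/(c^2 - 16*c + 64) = (c^2 + c*(6 + 4*I) + 24*I)/(c - 8)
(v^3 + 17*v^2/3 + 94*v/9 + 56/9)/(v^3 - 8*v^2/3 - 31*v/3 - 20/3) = (3*v^2 + 13*v + 14)/(3*(v^2 - 4*v - 5))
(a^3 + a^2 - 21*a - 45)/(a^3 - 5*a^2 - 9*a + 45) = (a + 3)/(a - 3)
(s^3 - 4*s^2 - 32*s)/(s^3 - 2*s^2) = (s^2 - 4*s - 32)/(s*(s - 2))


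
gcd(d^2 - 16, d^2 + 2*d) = 1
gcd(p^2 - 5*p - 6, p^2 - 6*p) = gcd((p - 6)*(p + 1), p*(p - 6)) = p - 6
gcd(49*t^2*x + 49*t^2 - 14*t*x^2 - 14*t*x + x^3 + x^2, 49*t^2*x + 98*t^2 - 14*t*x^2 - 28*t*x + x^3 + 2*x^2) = 49*t^2 - 14*t*x + x^2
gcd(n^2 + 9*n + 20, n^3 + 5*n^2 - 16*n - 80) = n^2 + 9*n + 20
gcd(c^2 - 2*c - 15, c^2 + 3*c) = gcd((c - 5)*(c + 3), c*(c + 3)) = c + 3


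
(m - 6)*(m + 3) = m^2 - 3*m - 18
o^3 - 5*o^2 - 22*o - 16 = (o - 8)*(o + 1)*(o + 2)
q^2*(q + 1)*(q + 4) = q^4 + 5*q^3 + 4*q^2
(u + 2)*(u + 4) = u^2 + 6*u + 8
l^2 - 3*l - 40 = (l - 8)*(l + 5)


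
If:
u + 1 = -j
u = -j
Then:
No Solution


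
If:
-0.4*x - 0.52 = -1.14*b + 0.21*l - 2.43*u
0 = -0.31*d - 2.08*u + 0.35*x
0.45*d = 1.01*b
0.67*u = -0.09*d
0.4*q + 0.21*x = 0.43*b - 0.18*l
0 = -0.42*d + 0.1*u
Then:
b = 0.00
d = 0.00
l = -2.48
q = 1.11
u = 0.00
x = 0.00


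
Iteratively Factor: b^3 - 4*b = (b + 2)*(b^2 - 2*b) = b*(b + 2)*(b - 2)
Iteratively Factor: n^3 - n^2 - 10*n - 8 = (n + 2)*(n^2 - 3*n - 4) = (n - 4)*(n + 2)*(n + 1)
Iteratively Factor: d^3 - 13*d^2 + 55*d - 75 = (d - 5)*(d^2 - 8*d + 15) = (d - 5)^2*(d - 3)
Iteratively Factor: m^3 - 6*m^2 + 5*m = (m - 1)*(m^2 - 5*m) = m*(m - 1)*(m - 5)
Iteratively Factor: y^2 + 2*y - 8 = (y - 2)*(y + 4)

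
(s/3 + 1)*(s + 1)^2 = s^3/3 + 5*s^2/3 + 7*s/3 + 1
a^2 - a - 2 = (a - 2)*(a + 1)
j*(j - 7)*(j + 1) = j^3 - 6*j^2 - 7*j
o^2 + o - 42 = (o - 6)*(o + 7)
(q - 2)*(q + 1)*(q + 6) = q^3 + 5*q^2 - 8*q - 12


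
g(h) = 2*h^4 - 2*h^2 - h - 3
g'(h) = 8*h^3 - 4*h - 1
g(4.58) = 830.49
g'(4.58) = 749.26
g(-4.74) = 966.39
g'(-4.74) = -834.01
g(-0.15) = -2.89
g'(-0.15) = -0.43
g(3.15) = 170.92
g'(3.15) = 236.45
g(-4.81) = 1026.10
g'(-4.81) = -872.04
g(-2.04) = 25.35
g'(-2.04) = -60.76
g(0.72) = -4.22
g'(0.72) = -0.89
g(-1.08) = -1.53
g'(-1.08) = -6.76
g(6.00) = 2511.00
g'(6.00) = 1703.00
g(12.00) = 41169.00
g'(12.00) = 13775.00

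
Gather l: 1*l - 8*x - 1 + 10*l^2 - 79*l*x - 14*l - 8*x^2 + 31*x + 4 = 10*l^2 + l*(-79*x - 13) - 8*x^2 + 23*x + 3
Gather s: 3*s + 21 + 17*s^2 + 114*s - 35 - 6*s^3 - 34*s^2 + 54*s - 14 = -6*s^3 - 17*s^2 + 171*s - 28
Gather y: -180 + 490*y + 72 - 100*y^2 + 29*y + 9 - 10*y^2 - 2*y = -110*y^2 + 517*y - 99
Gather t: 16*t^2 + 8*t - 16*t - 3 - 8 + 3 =16*t^2 - 8*t - 8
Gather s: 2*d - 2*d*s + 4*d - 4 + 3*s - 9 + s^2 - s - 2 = 6*d + s^2 + s*(2 - 2*d) - 15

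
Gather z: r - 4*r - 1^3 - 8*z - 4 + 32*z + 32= -3*r + 24*z + 27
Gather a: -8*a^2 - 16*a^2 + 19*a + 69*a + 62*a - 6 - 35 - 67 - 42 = -24*a^2 + 150*a - 150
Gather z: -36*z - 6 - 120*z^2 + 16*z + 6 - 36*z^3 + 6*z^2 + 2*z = -36*z^3 - 114*z^2 - 18*z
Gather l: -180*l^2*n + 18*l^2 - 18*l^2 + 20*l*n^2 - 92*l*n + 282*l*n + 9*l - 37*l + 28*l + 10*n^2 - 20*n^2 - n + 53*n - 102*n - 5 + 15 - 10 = -180*l^2*n + l*(20*n^2 + 190*n) - 10*n^2 - 50*n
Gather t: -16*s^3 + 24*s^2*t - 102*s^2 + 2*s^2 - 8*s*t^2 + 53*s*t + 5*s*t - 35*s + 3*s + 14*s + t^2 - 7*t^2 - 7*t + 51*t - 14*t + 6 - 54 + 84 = -16*s^3 - 100*s^2 - 18*s + t^2*(-8*s - 6) + t*(24*s^2 + 58*s + 30) + 36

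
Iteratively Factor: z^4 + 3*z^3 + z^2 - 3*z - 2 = (z + 1)*(z^3 + 2*z^2 - z - 2) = (z + 1)*(z + 2)*(z^2 - 1) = (z - 1)*(z + 1)*(z + 2)*(z + 1)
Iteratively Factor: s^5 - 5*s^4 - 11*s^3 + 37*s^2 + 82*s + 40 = (s + 2)*(s^4 - 7*s^3 + 3*s^2 + 31*s + 20) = (s + 1)*(s + 2)*(s^3 - 8*s^2 + 11*s + 20) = (s - 5)*(s + 1)*(s + 2)*(s^2 - 3*s - 4) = (s - 5)*(s - 4)*(s + 1)*(s + 2)*(s + 1)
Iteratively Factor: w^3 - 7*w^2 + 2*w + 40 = (w - 5)*(w^2 - 2*w - 8) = (w - 5)*(w - 4)*(w + 2)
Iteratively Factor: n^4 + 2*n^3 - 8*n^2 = (n - 2)*(n^3 + 4*n^2) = n*(n - 2)*(n^2 + 4*n) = n*(n - 2)*(n + 4)*(n)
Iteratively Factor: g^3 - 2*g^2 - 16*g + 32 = (g + 4)*(g^2 - 6*g + 8) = (g - 2)*(g + 4)*(g - 4)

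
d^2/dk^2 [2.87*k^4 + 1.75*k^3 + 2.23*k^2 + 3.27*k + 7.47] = 34.44*k^2 + 10.5*k + 4.46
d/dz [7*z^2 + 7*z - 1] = 14*z + 7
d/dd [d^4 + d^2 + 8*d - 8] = 4*d^3 + 2*d + 8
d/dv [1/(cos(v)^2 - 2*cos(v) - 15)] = 2*(cos(v) - 1)*sin(v)/(sin(v)^2 + 2*cos(v) + 14)^2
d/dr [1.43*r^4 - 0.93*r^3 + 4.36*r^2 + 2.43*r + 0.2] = 5.72*r^3 - 2.79*r^2 + 8.72*r + 2.43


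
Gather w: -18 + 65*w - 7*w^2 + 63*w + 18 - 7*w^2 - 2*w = -14*w^2 + 126*w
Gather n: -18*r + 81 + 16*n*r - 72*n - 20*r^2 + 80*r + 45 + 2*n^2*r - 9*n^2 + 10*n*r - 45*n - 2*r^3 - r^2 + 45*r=n^2*(2*r - 9) + n*(26*r - 117) - 2*r^3 - 21*r^2 + 107*r + 126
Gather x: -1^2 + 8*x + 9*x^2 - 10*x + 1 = 9*x^2 - 2*x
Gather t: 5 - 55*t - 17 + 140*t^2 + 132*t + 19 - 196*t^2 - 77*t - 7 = -56*t^2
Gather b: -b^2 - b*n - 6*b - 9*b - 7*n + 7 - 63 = -b^2 + b*(-n - 15) - 7*n - 56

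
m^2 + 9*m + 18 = (m + 3)*(m + 6)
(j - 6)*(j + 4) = j^2 - 2*j - 24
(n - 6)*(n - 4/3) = n^2 - 22*n/3 + 8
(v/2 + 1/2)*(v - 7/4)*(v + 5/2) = v^3/2 + 7*v^2/8 - 29*v/16 - 35/16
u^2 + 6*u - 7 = (u - 1)*(u + 7)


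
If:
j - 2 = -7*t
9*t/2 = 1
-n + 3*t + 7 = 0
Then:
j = 4/9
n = 23/3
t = 2/9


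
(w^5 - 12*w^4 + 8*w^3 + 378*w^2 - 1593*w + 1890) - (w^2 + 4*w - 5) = w^5 - 12*w^4 + 8*w^3 + 377*w^2 - 1597*w + 1895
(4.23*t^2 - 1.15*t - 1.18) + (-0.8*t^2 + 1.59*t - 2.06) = 3.43*t^2 + 0.44*t - 3.24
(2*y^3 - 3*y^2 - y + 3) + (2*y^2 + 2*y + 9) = 2*y^3 - y^2 + y + 12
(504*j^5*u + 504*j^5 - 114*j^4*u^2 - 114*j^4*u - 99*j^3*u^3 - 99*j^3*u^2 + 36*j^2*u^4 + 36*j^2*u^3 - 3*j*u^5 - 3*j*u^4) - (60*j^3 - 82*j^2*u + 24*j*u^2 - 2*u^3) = 504*j^5*u + 504*j^5 - 114*j^4*u^2 - 114*j^4*u - 99*j^3*u^3 - 99*j^3*u^2 - 60*j^3 + 36*j^2*u^4 + 36*j^2*u^3 + 82*j^2*u - 3*j*u^5 - 3*j*u^4 - 24*j*u^2 + 2*u^3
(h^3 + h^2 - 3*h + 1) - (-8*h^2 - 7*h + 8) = h^3 + 9*h^2 + 4*h - 7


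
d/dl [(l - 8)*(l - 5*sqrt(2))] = 2*l - 8 - 5*sqrt(2)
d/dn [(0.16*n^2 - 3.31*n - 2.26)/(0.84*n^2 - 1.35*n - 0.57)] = (2.5644*n^2 + 3.6144*n - 1.1643)/(0.7056*n^4 - 2.268*n^3 + 0.8649*n^2 + 1.539*n + 0.3249)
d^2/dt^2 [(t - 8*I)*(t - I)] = 2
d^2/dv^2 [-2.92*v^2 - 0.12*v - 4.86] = -5.84000000000000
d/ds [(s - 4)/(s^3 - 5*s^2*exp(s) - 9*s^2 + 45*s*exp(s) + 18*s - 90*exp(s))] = (s^3 - 5*s^2*exp(s) - 9*s^2 + 45*s*exp(s) + 18*s + (s - 4)*(5*s^2*exp(s) - 3*s^2 - 35*s*exp(s) + 18*s + 45*exp(s) - 18) - 90*exp(s))/(s^3 - 5*s^2*exp(s) - 9*s^2 + 45*s*exp(s) + 18*s - 90*exp(s))^2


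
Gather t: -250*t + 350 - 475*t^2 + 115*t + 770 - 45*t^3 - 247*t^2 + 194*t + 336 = -45*t^3 - 722*t^2 + 59*t + 1456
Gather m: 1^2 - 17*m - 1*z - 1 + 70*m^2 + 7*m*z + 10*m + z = 70*m^2 + m*(7*z - 7)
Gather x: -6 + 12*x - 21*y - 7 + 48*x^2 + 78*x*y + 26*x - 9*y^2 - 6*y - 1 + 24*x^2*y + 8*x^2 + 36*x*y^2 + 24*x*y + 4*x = x^2*(24*y + 56) + x*(36*y^2 + 102*y + 42) - 9*y^2 - 27*y - 14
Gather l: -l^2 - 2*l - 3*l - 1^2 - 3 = -l^2 - 5*l - 4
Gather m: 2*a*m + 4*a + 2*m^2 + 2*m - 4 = 4*a + 2*m^2 + m*(2*a + 2) - 4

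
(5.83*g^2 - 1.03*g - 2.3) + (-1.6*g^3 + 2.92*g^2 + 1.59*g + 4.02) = -1.6*g^3 + 8.75*g^2 + 0.56*g + 1.72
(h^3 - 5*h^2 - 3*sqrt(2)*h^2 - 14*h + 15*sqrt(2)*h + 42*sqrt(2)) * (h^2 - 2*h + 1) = h^5 - 7*h^4 - 3*sqrt(2)*h^4 - 3*h^3 + 21*sqrt(2)*h^3 + 9*sqrt(2)*h^2 + 23*h^2 - 69*sqrt(2)*h - 14*h + 42*sqrt(2)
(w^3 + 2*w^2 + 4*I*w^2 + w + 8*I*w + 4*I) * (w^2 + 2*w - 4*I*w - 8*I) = w^5 + 4*w^4 + 21*w^3 + 66*w^2 + 80*w + 32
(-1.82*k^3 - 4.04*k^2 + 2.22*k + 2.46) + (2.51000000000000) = -1.82*k^3 - 4.04*k^2 + 2.22*k + 4.97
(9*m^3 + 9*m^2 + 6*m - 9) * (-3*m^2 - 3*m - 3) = -27*m^5 - 54*m^4 - 72*m^3 - 18*m^2 + 9*m + 27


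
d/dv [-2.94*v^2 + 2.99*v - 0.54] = 2.99 - 5.88*v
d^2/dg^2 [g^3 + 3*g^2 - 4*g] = 6*g + 6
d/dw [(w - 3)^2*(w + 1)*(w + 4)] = 4*w^3 - 3*w^2 - 34*w + 21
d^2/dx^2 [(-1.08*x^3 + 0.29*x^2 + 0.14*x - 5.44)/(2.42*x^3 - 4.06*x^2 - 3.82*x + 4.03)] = (-17.8257199999999*x^6 - 54.984336*x^5 - 248.080008*x^4 + 746.937284*x^3 - 124.445316*x^2 - 279.392544*x - 323.051486)/(14.172488*x^9 - 71.330952*x^8 + 52.556592*x^7 + 229.074044*x^6 - 320.534568*x^5 - 201.9783*x^4 + 437.178422*x^3 - 21.392046*x^2 - 186.120714*x + 65.450827)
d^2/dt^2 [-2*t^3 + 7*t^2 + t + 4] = 14 - 12*t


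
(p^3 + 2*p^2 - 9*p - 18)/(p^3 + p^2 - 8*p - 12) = (p + 3)/(p + 2)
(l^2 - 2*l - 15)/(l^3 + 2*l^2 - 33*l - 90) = (l - 5)/(l^2 - l - 30)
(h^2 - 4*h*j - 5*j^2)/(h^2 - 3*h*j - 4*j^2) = (h - 5*j)/(h - 4*j)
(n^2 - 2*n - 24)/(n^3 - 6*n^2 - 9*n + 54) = (n + 4)/(n^2 - 9)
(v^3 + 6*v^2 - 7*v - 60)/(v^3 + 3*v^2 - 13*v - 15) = (v + 4)/(v + 1)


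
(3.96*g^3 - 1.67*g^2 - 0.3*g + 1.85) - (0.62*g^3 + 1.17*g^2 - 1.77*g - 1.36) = 3.34*g^3 - 2.84*g^2 + 1.47*g + 3.21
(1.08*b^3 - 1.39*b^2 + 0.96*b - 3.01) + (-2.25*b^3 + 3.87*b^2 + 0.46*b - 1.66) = -1.17*b^3 + 2.48*b^2 + 1.42*b - 4.67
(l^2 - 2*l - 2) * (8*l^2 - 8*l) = 8*l^4 - 24*l^3 + 16*l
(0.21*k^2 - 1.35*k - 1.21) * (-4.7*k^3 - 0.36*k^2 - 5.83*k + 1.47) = -0.987*k^5 + 6.2694*k^4 + 4.9487*k^3 + 8.6148*k^2 + 5.0698*k - 1.7787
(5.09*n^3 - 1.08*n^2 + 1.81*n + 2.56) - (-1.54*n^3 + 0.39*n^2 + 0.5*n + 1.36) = 6.63*n^3 - 1.47*n^2 + 1.31*n + 1.2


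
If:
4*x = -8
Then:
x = -2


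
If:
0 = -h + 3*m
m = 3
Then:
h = 9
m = 3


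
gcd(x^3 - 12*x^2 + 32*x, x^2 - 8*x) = x^2 - 8*x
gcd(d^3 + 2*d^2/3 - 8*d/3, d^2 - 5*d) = d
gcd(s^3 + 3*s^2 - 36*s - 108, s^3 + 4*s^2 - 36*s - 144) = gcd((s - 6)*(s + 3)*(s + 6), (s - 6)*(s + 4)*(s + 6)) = s^2 - 36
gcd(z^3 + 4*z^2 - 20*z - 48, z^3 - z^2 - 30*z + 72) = z^2 + 2*z - 24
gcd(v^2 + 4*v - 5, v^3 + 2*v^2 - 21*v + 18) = v - 1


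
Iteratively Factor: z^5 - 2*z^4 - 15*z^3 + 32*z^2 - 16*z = (z - 4)*(z^4 + 2*z^3 - 7*z^2 + 4*z) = (z - 4)*(z - 1)*(z^3 + 3*z^2 - 4*z) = (z - 4)*(z - 1)^2*(z^2 + 4*z) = z*(z - 4)*(z - 1)^2*(z + 4)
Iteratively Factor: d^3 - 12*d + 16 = (d + 4)*(d^2 - 4*d + 4) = (d - 2)*(d + 4)*(d - 2)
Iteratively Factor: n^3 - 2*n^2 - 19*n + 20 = (n - 5)*(n^2 + 3*n - 4) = (n - 5)*(n + 4)*(n - 1)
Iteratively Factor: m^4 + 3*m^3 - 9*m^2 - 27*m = (m)*(m^3 + 3*m^2 - 9*m - 27) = m*(m + 3)*(m^2 - 9) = m*(m - 3)*(m + 3)*(m + 3)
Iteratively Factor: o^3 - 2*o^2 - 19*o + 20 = (o + 4)*(o^2 - 6*o + 5) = (o - 1)*(o + 4)*(o - 5)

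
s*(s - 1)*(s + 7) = s^3 + 6*s^2 - 7*s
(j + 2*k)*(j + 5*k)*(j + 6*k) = j^3 + 13*j^2*k + 52*j*k^2 + 60*k^3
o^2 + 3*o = o*(o + 3)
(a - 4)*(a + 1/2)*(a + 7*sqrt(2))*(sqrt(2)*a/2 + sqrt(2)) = sqrt(2)*a^4/2 - 3*sqrt(2)*a^3/4 + 7*a^3 - 21*a^2/2 - 9*sqrt(2)*a^2/2 - 63*a - 2*sqrt(2)*a - 28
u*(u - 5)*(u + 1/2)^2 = u^4 - 4*u^3 - 19*u^2/4 - 5*u/4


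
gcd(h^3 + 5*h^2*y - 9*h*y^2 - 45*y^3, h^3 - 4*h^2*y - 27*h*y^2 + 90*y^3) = -h^2 - 2*h*y + 15*y^2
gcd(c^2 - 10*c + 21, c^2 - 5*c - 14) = c - 7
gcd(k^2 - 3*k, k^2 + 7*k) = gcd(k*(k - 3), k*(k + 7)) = k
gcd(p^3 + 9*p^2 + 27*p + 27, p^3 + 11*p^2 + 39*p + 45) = p^2 + 6*p + 9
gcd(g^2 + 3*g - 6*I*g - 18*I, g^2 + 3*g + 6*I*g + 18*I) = g + 3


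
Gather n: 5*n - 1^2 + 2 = 5*n + 1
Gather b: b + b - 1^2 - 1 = 2*b - 2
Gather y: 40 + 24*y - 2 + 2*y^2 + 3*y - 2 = 2*y^2 + 27*y + 36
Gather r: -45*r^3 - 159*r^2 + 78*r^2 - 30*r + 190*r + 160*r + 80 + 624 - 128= -45*r^3 - 81*r^2 + 320*r + 576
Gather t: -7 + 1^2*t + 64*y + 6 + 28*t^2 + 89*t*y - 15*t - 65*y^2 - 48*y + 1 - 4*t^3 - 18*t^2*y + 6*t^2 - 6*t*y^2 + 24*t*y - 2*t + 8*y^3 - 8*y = -4*t^3 + t^2*(34 - 18*y) + t*(-6*y^2 + 113*y - 16) + 8*y^3 - 65*y^2 + 8*y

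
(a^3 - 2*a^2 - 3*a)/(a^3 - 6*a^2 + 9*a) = (a + 1)/(a - 3)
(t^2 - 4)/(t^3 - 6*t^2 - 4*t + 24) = 1/(t - 6)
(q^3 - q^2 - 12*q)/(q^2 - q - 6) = q*(-q^2 + q + 12)/(-q^2 + q + 6)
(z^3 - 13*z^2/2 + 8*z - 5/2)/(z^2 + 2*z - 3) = (2*z^2 - 11*z + 5)/(2*(z + 3))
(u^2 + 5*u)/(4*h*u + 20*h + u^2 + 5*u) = u/(4*h + u)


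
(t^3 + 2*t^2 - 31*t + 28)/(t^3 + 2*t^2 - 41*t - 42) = (t^2 - 5*t + 4)/(t^2 - 5*t - 6)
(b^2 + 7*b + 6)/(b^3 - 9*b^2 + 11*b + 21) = (b + 6)/(b^2 - 10*b + 21)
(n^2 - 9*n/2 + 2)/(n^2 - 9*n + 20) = (n - 1/2)/(n - 5)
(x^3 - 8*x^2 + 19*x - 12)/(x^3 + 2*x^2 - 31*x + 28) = (x - 3)/(x + 7)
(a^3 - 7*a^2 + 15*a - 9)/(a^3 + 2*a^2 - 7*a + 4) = (a^2 - 6*a + 9)/(a^2 + 3*a - 4)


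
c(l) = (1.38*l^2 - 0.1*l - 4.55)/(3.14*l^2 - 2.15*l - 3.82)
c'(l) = (2.15 - 6.28*l)*(1.38*l^2 - 0.1*l - 4.55)/(3.14*l^2 - 2.15*l - 3.82)^2 + (2.76*l - 0.1)/(3.14*l^2 - 2.15*l - 3.82) = (-2.653*l^2 + 18.0308*l - 9.4005)/(9.8596*l^4 - 13.502*l^3 - 19.3671*l^2 + 16.426*l + 14.5924)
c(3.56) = 0.44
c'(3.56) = 0.03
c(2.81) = 0.41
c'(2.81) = 0.09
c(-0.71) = 5.32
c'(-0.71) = -46.61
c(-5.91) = 0.37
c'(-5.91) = -0.01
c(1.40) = 2.94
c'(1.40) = 23.32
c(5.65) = 0.46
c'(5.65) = 0.00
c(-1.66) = -0.07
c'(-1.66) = -0.66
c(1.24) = 1.54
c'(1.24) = 3.23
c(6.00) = 0.46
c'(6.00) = 0.00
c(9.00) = 0.46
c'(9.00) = -0.00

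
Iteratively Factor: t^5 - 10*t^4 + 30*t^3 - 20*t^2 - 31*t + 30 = (t + 1)*(t^4 - 11*t^3 + 41*t^2 - 61*t + 30) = (t - 5)*(t + 1)*(t^3 - 6*t^2 + 11*t - 6) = (t - 5)*(t - 1)*(t + 1)*(t^2 - 5*t + 6) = (t - 5)*(t - 3)*(t - 1)*(t + 1)*(t - 2)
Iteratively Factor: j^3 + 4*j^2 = (j)*(j^2 + 4*j) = j*(j + 4)*(j)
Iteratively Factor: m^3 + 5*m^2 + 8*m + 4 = (m + 2)*(m^2 + 3*m + 2) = (m + 1)*(m + 2)*(m + 2)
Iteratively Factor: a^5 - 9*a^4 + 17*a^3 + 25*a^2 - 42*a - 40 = (a - 2)*(a^4 - 7*a^3 + 3*a^2 + 31*a + 20) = (a - 2)*(a + 1)*(a^3 - 8*a^2 + 11*a + 20) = (a - 5)*(a - 2)*(a + 1)*(a^2 - 3*a - 4) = (a - 5)*(a - 4)*(a - 2)*(a + 1)*(a + 1)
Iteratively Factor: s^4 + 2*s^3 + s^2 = (s + 1)*(s^3 + s^2) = s*(s + 1)*(s^2 + s) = s^2*(s + 1)*(s + 1)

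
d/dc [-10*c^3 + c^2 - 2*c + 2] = -30*c^2 + 2*c - 2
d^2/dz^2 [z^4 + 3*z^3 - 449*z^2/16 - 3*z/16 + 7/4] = 12*z^2 + 18*z - 449/8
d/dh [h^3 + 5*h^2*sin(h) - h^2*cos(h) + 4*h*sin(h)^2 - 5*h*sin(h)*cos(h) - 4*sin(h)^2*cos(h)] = h^2*sin(h) + 5*h^2*cos(h) + 3*h^2 + 10*h*sin(h) + 4*h*sin(2*h) - 2*h*cos(h) - 5*h*cos(2*h) + sin(h) - 5*sin(2*h)/2 - 3*sin(3*h) - 2*cos(2*h) + 2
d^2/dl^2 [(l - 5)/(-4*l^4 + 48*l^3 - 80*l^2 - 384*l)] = (l*(l^3 - 12*l^2 + 20*l + 96)*(2*l^3 - 18*l^2 + 20*l + (l - 5)*(3*l^2 - 18*l + 10) + 48) - 8*(l - 5)*(l^3 - 9*l^2 + 10*l + 24)^2)/(l^3*(l^3 - 12*l^2 + 20*l + 96)^3)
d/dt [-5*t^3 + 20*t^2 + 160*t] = -15*t^2 + 40*t + 160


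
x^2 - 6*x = x*(x - 6)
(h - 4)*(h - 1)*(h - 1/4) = h^3 - 21*h^2/4 + 21*h/4 - 1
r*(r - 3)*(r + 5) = r^3 + 2*r^2 - 15*r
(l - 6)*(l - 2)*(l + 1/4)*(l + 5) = l^4 - 11*l^3/4 - 115*l^2/4 + 53*l + 15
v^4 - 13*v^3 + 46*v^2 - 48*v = v*(v - 8)*(v - 3)*(v - 2)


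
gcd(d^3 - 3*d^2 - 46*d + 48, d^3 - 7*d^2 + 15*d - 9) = d - 1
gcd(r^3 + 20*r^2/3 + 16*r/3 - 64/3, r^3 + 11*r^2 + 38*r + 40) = r + 4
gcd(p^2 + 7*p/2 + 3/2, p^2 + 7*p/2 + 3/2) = p^2 + 7*p/2 + 3/2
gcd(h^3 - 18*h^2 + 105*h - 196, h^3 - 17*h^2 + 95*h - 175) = h - 7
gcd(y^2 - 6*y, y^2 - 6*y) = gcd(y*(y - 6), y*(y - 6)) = y^2 - 6*y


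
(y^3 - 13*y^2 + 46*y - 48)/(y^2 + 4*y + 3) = (y^3 - 13*y^2 + 46*y - 48)/(y^2 + 4*y + 3)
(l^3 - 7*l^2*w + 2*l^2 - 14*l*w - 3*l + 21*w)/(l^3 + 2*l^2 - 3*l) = (l - 7*w)/l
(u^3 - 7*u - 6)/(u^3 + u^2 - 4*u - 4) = (u - 3)/(u - 2)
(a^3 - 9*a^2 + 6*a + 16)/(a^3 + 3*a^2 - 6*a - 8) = (a - 8)/(a + 4)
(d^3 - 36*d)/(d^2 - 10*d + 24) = d*(d + 6)/(d - 4)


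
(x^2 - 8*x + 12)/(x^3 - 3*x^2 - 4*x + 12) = (x - 6)/(x^2 - x - 6)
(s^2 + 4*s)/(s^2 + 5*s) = (s + 4)/(s + 5)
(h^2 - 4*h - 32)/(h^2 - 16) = (h - 8)/(h - 4)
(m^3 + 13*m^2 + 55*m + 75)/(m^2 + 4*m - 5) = (m^2 + 8*m + 15)/(m - 1)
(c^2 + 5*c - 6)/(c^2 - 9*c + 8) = (c + 6)/(c - 8)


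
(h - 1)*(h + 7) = h^2 + 6*h - 7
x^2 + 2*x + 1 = (x + 1)^2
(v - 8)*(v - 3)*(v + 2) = v^3 - 9*v^2 + 2*v + 48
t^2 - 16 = (t - 4)*(t + 4)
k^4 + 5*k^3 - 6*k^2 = k^2*(k - 1)*(k + 6)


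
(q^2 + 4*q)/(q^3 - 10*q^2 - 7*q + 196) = q/(q^2 - 14*q + 49)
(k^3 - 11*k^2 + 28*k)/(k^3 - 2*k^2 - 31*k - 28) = k*(k - 4)/(k^2 + 5*k + 4)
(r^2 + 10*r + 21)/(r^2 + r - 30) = (r^2 + 10*r + 21)/(r^2 + r - 30)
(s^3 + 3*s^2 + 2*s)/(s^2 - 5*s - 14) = s*(s + 1)/(s - 7)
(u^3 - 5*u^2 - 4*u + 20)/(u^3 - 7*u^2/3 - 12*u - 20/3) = 3*(u - 2)/(3*u + 2)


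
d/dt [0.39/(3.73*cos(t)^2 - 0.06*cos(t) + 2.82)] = (2.9094*cos(t) - 0.0234)*sin(t)/(3.73*cos(t)^2 - 0.06*cos(t) + 2.82)^2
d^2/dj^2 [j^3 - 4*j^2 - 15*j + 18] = 6*j - 8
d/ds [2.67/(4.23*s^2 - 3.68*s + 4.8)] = (9.8256 - 22.5882*s)/(4.23*s^2 - 3.68*s + 4.8)^2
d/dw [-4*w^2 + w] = 1 - 8*w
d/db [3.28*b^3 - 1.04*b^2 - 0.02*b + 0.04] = 9.84*b^2 - 2.08*b - 0.02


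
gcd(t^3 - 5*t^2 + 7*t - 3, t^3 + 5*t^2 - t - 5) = t - 1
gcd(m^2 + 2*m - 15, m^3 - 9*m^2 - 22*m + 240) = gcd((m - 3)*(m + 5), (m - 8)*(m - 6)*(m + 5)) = m + 5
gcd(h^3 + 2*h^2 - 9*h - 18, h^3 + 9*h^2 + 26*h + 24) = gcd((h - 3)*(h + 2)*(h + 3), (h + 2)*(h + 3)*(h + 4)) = h^2 + 5*h + 6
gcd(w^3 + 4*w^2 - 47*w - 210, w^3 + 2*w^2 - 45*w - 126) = w^2 - w - 42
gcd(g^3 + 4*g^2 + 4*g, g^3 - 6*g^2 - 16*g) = g^2 + 2*g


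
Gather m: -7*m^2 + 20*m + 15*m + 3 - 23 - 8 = -7*m^2 + 35*m - 28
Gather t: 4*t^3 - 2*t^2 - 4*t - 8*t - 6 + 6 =4*t^3 - 2*t^2 - 12*t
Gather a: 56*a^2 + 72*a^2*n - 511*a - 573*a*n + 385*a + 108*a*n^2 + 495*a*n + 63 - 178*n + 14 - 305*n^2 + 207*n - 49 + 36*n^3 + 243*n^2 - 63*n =a^2*(72*n + 56) + a*(108*n^2 - 78*n - 126) + 36*n^3 - 62*n^2 - 34*n + 28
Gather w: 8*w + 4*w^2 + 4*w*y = 4*w^2 + w*(4*y + 8)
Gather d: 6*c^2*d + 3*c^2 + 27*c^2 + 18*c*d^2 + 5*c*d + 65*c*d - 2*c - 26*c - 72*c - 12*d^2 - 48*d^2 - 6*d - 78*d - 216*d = 30*c^2 - 100*c + d^2*(18*c - 60) + d*(6*c^2 + 70*c - 300)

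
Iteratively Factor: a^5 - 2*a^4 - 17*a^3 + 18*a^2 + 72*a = (a + 3)*(a^4 - 5*a^3 - 2*a^2 + 24*a) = a*(a + 3)*(a^3 - 5*a^2 - 2*a + 24) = a*(a - 3)*(a + 3)*(a^2 - 2*a - 8) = a*(a - 3)*(a + 2)*(a + 3)*(a - 4)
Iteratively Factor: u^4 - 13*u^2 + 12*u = (u - 3)*(u^3 + 3*u^2 - 4*u) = (u - 3)*(u + 4)*(u^2 - u) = u*(u - 3)*(u + 4)*(u - 1)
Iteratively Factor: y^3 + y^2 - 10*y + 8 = (y - 2)*(y^2 + 3*y - 4) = (y - 2)*(y - 1)*(y + 4)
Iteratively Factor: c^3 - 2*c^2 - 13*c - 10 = (c + 1)*(c^2 - 3*c - 10) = (c - 5)*(c + 1)*(c + 2)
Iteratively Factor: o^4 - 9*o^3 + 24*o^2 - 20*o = (o - 2)*(o^3 - 7*o^2 + 10*o) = o*(o - 2)*(o^2 - 7*o + 10) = o*(o - 2)^2*(o - 5)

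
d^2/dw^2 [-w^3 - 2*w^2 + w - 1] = -6*w - 4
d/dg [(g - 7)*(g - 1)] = 2*g - 8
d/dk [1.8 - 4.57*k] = -4.57000000000000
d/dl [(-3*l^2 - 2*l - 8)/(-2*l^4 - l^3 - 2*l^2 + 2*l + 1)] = (-12*l^5 - 15*l^4 - 68*l^3 - 34*l^2 - 38*l + 14)/(4*l^8 + 4*l^7 + 9*l^6 - 4*l^5 - 4*l^4 - 10*l^3 + 4*l + 1)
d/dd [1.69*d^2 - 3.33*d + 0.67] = 3.38*d - 3.33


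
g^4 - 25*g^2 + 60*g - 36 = (g - 3)*(g - 2)*(g - 1)*(g + 6)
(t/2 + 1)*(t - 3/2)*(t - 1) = t^3/2 - t^2/4 - 7*t/4 + 3/2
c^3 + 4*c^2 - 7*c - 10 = (c - 2)*(c + 1)*(c + 5)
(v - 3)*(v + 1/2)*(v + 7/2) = v^3 + v^2 - 41*v/4 - 21/4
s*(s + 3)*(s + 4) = s^3 + 7*s^2 + 12*s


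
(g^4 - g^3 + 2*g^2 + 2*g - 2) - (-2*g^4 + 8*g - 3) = 3*g^4 - g^3 + 2*g^2 - 6*g + 1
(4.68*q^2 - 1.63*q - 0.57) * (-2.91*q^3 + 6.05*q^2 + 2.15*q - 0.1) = -13.6188*q^5 + 33.0573*q^4 + 1.8592*q^3 - 7.421*q^2 - 1.0625*q + 0.057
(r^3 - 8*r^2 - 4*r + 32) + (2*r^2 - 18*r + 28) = r^3 - 6*r^2 - 22*r + 60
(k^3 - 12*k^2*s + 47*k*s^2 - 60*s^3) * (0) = 0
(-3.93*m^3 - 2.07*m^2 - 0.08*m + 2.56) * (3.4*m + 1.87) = -13.362*m^4 - 14.3871*m^3 - 4.1429*m^2 + 8.5544*m + 4.7872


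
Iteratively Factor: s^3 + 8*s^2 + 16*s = (s + 4)*(s^2 + 4*s) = s*(s + 4)*(s + 4)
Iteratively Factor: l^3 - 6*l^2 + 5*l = (l)*(l^2 - 6*l + 5) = l*(l - 5)*(l - 1)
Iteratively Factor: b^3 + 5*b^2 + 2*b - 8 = (b - 1)*(b^2 + 6*b + 8) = (b - 1)*(b + 2)*(b + 4)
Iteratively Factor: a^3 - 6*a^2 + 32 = (a - 4)*(a^2 - 2*a - 8) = (a - 4)^2*(a + 2)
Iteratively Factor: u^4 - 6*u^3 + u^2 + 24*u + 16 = (u - 4)*(u^3 - 2*u^2 - 7*u - 4) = (u - 4)*(u + 1)*(u^2 - 3*u - 4) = (u - 4)*(u + 1)^2*(u - 4)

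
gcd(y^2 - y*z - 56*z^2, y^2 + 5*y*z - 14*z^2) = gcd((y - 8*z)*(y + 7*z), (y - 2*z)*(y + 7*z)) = y + 7*z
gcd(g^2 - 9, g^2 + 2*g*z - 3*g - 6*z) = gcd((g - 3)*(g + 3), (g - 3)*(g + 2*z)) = g - 3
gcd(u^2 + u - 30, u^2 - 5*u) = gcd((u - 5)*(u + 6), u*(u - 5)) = u - 5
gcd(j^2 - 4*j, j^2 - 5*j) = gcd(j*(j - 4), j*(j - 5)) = j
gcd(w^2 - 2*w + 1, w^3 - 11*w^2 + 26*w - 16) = w - 1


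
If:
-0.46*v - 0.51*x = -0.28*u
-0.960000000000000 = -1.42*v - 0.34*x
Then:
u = 1.42806841046278*x + 1.11066398390342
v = 0.676056338028169 - 0.23943661971831*x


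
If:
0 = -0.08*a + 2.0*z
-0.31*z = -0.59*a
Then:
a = 0.00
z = 0.00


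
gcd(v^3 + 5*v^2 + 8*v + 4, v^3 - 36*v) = 1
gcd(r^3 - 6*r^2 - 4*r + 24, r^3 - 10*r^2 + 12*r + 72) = r^2 - 4*r - 12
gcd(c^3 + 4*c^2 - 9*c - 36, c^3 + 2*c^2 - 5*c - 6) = c + 3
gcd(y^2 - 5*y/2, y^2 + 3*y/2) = y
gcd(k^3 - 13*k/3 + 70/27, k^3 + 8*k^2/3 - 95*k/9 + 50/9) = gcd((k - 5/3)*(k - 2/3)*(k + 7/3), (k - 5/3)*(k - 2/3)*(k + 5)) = k^2 - 7*k/3 + 10/9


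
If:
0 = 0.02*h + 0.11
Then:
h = -5.50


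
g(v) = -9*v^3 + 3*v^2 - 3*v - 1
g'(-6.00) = -1011.00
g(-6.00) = 2069.00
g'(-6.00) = -1011.00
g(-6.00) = 2069.00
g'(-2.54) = -192.43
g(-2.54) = 173.46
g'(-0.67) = -19.14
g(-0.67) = 5.06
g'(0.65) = -10.51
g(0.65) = -4.15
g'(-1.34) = -59.52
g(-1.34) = 30.06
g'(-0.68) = -19.56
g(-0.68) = 5.26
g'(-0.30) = -7.23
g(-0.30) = 0.41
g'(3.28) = -273.80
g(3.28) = -296.15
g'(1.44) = -50.35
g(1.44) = -25.97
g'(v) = -27*v^2 + 6*v - 3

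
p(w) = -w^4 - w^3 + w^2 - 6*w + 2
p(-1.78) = 11.45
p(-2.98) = -23.64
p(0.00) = 2.00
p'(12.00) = -7326.00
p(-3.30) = -49.97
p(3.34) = -168.59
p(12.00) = -22390.00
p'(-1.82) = 4.54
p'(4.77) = -498.84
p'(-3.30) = 98.48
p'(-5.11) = 439.18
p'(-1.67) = 0.92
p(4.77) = -630.09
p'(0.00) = -6.00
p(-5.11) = -489.64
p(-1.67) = 11.69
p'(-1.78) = 3.49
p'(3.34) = -181.83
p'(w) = -4*w^3 - 3*w^2 + 2*w - 6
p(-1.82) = 11.29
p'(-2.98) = 67.25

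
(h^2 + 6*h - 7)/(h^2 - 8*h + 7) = (h + 7)/(h - 7)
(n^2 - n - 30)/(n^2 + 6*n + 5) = (n - 6)/(n + 1)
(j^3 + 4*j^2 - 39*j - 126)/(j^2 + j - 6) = (j^2 + j - 42)/(j - 2)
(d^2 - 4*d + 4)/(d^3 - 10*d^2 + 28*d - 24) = 1/(d - 6)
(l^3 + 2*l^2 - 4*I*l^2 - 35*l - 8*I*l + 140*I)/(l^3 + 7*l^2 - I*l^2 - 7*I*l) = (l^2 - l*(5 + 4*I) + 20*I)/(l*(l - I))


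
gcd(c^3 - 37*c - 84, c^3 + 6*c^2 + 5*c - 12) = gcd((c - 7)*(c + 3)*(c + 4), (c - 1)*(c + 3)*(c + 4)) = c^2 + 7*c + 12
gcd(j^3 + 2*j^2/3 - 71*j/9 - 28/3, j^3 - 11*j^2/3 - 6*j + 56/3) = j + 7/3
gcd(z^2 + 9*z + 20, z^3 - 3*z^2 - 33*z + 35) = z + 5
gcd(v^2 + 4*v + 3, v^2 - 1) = v + 1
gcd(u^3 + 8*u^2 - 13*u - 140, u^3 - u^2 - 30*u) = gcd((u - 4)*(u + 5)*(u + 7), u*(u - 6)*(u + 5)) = u + 5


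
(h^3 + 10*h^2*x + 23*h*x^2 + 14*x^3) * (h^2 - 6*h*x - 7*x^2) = h^5 + 4*h^4*x - 44*h^3*x^2 - 194*h^2*x^3 - 245*h*x^4 - 98*x^5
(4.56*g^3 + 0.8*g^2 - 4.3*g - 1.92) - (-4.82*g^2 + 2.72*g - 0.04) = 4.56*g^3 + 5.62*g^2 - 7.02*g - 1.88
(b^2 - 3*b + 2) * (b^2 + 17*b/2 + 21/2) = b^4 + 11*b^3/2 - 13*b^2 - 29*b/2 + 21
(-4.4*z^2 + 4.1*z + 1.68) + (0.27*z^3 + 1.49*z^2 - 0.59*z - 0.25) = 0.27*z^3 - 2.91*z^2 + 3.51*z + 1.43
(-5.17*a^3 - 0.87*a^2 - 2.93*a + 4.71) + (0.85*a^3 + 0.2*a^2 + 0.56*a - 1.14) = -4.32*a^3 - 0.67*a^2 - 2.37*a + 3.57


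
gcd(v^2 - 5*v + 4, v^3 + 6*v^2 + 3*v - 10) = v - 1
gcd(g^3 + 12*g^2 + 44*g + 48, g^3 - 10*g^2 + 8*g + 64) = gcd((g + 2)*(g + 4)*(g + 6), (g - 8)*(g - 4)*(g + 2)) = g + 2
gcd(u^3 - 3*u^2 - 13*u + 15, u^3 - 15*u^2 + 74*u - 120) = u - 5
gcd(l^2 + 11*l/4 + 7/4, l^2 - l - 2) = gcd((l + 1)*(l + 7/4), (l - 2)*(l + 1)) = l + 1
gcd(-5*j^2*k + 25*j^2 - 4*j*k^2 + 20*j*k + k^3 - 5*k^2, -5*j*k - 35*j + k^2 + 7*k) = 5*j - k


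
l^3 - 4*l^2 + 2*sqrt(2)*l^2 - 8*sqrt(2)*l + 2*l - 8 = (l - 4)*(l + sqrt(2))^2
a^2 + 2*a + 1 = (a + 1)^2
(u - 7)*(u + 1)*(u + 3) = u^3 - 3*u^2 - 25*u - 21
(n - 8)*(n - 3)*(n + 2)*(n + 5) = n^4 - 4*n^3 - 43*n^2 + 58*n + 240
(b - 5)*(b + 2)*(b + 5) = b^3 + 2*b^2 - 25*b - 50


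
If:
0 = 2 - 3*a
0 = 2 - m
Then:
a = 2/3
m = 2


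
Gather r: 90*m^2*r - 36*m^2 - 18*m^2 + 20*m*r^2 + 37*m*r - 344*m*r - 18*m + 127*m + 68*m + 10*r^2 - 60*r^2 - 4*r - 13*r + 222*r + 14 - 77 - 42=-54*m^2 + 177*m + r^2*(20*m - 50) + r*(90*m^2 - 307*m + 205) - 105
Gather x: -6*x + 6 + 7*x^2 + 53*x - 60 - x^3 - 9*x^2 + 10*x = -x^3 - 2*x^2 + 57*x - 54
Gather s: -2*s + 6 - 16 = -2*s - 10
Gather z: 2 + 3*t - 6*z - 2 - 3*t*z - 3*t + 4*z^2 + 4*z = 4*z^2 + z*(-3*t - 2)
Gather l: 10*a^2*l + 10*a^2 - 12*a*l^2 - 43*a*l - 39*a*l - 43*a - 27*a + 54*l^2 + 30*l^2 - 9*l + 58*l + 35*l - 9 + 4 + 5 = 10*a^2 - 70*a + l^2*(84 - 12*a) + l*(10*a^2 - 82*a + 84)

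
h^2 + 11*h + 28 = (h + 4)*(h + 7)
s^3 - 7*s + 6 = (s - 2)*(s - 1)*(s + 3)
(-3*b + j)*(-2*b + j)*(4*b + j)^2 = 96*b^4 - 32*b^3*j - 18*b^2*j^2 + 3*b*j^3 + j^4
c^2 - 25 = (c - 5)*(c + 5)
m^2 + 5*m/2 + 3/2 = (m + 1)*(m + 3/2)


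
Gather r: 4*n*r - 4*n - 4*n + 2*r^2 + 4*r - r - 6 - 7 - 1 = -8*n + 2*r^2 + r*(4*n + 3) - 14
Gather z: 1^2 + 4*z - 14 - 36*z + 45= 32 - 32*z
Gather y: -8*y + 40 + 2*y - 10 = 30 - 6*y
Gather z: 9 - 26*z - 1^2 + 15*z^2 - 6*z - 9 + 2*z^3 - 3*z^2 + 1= 2*z^3 + 12*z^2 - 32*z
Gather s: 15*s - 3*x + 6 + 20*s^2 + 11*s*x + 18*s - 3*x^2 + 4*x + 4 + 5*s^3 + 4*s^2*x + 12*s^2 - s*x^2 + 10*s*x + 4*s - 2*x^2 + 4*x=5*s^3 + s^2*(4*x + 32) + s*(-x^2 + 21*x + 37) - 5*x^2 + 5*x + 10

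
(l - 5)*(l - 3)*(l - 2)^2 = l^4 - 12*l^3 + 51*l^2 - 92*l + 60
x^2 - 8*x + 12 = (x - 6)*(x - 2)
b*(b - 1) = b^2 - b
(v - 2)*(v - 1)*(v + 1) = v^3 - 2*v^2 - v + 2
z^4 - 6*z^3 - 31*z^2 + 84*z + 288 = (z - 8)*(z - 4)*(z + 3)^2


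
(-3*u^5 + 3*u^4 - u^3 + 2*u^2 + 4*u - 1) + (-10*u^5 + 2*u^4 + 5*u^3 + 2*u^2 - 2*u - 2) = -13*u^5 + 5*u^4 + 4*u^3 + 4*u^2 + 2*u - 3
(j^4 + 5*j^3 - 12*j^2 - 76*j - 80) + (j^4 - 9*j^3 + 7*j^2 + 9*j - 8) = 2*j^4 - 4*j^3 - 5*j^2 - 67*j - 88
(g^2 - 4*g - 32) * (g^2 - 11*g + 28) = g^4 - 15*g^3 + 40*g^2 + 240*g - 896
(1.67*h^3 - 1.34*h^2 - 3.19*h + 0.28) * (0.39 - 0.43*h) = -0.7181*h^4 + 1.2275*h^3 + 0.8491*h^2 - 1.3645*h + 0.1092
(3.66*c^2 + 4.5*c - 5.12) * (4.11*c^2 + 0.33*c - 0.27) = 15.0426*c^4 + 19.7028*c^3 - 20.5464*c^2 - 2.9046*c + 1.3824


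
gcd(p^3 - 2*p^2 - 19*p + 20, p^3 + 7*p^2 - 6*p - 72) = p + 4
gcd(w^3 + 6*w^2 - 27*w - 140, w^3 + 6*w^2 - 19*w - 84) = w + 7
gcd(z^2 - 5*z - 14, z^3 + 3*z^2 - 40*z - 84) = z + 2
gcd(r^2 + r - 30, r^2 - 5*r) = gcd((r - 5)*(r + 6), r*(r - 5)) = r - 5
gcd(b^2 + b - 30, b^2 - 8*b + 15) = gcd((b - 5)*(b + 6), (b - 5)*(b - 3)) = b - 5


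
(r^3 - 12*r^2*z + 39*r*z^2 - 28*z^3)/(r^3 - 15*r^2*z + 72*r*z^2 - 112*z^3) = (-r + z)/(-r + 4*z)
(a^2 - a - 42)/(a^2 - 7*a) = (a + 6)/a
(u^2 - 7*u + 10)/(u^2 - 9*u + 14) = (u - 5)/(u - 7)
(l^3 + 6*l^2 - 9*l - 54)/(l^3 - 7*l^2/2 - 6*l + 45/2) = 2*(l^2 + 9*l + 18)/(2*l^2 - l - 15)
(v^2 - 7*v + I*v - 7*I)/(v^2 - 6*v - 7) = (v + I)/(v + 1)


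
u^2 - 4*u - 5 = (u - 5)*(u + 1)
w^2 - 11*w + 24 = (w - 8)*(w - 3)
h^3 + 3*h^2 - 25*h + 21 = (h - 3)*(h - 1)*(h + 7)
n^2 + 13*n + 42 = (n + 6)*(n + 7)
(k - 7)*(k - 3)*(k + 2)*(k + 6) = k^4 - 2*k^3 - 47*k^2 + 48*k + 252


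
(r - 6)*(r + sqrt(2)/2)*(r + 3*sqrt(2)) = r^3 - 6*r^2 + 7*sqrt(2)*r^2/2 - 21*sqrt(2)*r + 3*r - 18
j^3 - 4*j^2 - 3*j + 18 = (j - 3)^2*(j + 2)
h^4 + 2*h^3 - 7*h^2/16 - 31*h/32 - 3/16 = (h - 3/4)*(h + 1/4)*(h + 1/2)*(h + 2)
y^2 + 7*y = y*(y + 7)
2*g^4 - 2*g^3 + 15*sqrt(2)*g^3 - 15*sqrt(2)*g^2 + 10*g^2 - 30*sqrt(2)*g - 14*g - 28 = (g - 2)*(g + 7*sqrt(2))*(sqrt(2)*g + 1)*(sqrt(2)*g + sqrt(2))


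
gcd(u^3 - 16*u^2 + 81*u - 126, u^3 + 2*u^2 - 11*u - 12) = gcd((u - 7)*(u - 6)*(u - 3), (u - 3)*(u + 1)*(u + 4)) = u - 3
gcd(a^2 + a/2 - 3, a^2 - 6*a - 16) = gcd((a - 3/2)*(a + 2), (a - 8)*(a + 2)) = a + 2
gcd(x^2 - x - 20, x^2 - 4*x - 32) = x + 4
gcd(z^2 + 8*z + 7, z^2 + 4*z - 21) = z + 7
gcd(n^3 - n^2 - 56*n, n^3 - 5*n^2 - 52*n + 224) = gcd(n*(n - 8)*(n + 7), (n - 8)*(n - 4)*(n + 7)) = n^2 - n - 56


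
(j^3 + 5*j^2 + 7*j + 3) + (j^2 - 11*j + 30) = j^3 + 6*j^2 - 4*j + 33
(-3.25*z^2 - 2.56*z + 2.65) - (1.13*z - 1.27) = -3.25*z^2 - 3.69*z + 3.92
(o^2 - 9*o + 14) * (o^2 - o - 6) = o^4 - 10*o^3 + 17*o^2 + 40*o - 84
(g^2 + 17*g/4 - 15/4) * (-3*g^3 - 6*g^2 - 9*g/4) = -3*g^5 - 75*g^4/4 - 33*g^3/2 + 207*g^2/16 + 135*g/16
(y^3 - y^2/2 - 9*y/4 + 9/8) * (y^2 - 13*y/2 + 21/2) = y^5 - 7*y^4 + 23*y^3/2 + 21*y^2/2 - 495*y/16 + 189/16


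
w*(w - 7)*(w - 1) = w^3 - 8*w^2 + 7*w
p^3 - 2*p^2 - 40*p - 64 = (p - 8)*(p + 2)*(p + 4)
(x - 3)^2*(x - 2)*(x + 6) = x^4 - 2*x^3 - 27*x^2 + 108*x - 108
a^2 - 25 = (a - 5)*(a + 5)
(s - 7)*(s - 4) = s^2 - 11*s + 28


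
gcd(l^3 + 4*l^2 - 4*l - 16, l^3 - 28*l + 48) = l - 2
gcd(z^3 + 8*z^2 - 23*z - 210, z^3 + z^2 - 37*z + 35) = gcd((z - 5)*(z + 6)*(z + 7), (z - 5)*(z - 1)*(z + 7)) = z^2 + 2*z - 35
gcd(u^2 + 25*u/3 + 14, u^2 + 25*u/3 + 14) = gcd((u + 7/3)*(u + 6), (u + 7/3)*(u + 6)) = u^2 + 25*u/3 + 14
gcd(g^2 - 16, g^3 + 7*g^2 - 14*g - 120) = g - 4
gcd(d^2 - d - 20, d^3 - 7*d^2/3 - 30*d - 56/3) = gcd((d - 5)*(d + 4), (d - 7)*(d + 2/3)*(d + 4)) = d + 4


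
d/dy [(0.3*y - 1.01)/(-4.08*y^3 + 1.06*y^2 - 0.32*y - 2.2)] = (2.448*y^3 - 12.6804*y^2 + 2.1412*y - 0.9832)/(16.6464*y^6 - 8.6496*y^5 + 3.7348*y^4 + 17.2736*y^3 - 4.5616*y^2 + 1.408*y + 4.84)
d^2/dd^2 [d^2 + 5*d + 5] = 2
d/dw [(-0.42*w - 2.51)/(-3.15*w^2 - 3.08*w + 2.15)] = (1.323*w^2 + 1.2936*w - (0.42*w + 2.51)*(6.3*w + 3.08) - 0.903)/(3.15*w^2 + 3.08*w - 2.15)^2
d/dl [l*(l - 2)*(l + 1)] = 3*l^2 - 2*l - 2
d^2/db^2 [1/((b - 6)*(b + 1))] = 2*((b - 6)^2 + (b - 6)*(b + 1) + (b + 1)^2)/((b - 6)^3*(b + 1)^3)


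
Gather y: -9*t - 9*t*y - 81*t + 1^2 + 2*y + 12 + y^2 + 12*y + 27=-90*t + y^2 + y*(14 - 9*t) + 40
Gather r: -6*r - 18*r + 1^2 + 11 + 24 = 36 - 24*r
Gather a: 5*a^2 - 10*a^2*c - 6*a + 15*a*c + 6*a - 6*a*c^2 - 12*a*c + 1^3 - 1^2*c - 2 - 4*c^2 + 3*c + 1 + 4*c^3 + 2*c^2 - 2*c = a^2*(5 - 10*c) + a*(-6*c^2 + 3*c) + 4*c^3 - 2*c^2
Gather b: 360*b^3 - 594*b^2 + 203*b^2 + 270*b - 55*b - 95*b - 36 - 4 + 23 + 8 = 360*b^3 - 391*b^2 + 120*b - 9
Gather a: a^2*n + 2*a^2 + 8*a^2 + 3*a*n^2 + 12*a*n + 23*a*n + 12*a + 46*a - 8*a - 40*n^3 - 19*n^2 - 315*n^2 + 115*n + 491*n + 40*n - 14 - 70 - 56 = a^2*(n + 10) + a*(3*n^2 + 35*n + 50) - 40*n^3 - 334*n^2 + 646*n - 140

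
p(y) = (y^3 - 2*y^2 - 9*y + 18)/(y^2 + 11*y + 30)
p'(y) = (-2*y - 11)*(y^3 - 2*y^2 - 9*y + 18)/(y^2 + 11*y + 30)^2 + (3*y^2 - 4*y - 9)/(y^2 + 11*y + 30) = (y^4 + 22*y^3 + 77*y^2 - 156*y - 468)/(y^4 + 22*y^3 + 181*y^2 + 660*y + 900)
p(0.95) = 0.21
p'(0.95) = -0.31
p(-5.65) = 770.80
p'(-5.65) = -1497.18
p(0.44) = 0.39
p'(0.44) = -0.42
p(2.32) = -0.02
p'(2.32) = -0.03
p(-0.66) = 0.98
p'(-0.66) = -0.63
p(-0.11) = 0.66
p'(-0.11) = -0.54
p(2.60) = -0.02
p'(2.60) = 0.02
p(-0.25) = 0.74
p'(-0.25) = -0.57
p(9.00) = 2.40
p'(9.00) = 0.61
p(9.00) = 2.40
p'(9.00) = 0.61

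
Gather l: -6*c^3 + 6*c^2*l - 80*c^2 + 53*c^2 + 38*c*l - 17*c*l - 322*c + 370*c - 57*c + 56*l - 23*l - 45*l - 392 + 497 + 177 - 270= -6*c^3 - 27*c^2 - 9*c + l*(6*c^2 + 21*c - 12) + 12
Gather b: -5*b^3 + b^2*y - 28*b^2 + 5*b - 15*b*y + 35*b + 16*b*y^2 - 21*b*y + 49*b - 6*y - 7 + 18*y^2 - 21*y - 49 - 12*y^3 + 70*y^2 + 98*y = -5*b^3 + b^2*(y - 28) + b*(16*y^2 - 36*y + 89) - 12*y^3 + 88*y^2 + 71*y - 56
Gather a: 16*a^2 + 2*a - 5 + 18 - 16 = 16*a^2 + 2*a - 3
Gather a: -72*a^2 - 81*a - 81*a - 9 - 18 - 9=-72*a^2 - 162*a - 36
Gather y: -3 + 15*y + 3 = 15*y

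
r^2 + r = r*(r + 1)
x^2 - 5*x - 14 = (x - 7)*(x + 2)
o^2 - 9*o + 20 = (o - 5)*(o - 4)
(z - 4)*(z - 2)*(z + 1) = z^3 - 5*z^2 + 2*z + 8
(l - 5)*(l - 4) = l^2 - 9*l + 20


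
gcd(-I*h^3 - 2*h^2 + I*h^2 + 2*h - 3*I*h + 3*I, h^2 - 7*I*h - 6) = 1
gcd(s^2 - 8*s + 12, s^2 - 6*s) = s - 6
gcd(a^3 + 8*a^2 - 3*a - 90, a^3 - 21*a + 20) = a + 5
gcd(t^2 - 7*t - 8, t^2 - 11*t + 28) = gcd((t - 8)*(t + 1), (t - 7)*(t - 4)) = 1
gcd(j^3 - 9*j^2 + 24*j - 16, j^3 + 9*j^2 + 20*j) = 1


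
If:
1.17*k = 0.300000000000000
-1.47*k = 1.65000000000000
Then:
No Solution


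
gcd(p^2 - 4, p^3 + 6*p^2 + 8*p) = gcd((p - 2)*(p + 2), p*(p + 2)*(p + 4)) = p + 2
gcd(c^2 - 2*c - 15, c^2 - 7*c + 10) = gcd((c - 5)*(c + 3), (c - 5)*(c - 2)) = c - 5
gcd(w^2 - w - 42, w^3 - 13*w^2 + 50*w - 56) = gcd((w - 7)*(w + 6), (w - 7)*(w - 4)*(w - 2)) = w - 7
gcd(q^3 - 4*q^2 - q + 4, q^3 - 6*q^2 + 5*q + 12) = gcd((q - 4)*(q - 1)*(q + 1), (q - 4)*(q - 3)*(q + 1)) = q^2 - 3*q - 4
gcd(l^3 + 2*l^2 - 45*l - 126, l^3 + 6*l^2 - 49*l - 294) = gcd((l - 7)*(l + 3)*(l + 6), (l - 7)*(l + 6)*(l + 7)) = l^2 - l - 42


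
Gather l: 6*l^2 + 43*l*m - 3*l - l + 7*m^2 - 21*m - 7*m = 6*l^2 + l*(43*m - 4) + 7*m^2 - 28*m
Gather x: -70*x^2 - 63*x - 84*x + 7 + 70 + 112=-70*x^2 - 147*x + 189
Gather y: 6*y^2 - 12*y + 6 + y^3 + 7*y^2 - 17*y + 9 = y^3 + 13*y^2 - 29*y + 15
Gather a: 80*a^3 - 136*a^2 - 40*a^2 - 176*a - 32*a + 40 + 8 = 80*a^3 - 176*a^2 - 208*a + 48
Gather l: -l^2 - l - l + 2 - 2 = -l^2 - 2*l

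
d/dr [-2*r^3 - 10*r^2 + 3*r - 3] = -6*r^2 - 20*r + 3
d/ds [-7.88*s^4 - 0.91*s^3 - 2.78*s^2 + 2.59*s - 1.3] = -31.52*s^3 - 2.73*s^2 - 5.56*s + 2.59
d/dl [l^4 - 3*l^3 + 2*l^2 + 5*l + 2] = 4*l^3 - 9*l^2 + 4*l + 5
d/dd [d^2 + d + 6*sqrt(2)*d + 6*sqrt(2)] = 2*d + 1 + 6*sqrt(2)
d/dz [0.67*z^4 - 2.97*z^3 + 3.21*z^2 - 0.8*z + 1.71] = 2.68*z^3 - 8.91*z^2 + 6.42*z - 0.8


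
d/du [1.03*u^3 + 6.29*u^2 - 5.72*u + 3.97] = 3.09*u^2 + 12.58*u - 5.72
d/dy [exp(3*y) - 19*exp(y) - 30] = (3*exp(2*y) - 19)*exp(y)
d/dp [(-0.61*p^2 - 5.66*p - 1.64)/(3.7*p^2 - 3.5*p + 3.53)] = (23.077*p^2 + 7.8294*p - 25.7198)/(13.69*p^4 - 25.9*p^3 + 38.372*p^2 - 24.71*p + 12.4609)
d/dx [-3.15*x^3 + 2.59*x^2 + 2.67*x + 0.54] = -9.45*x^2 + 5.18*x + 2.67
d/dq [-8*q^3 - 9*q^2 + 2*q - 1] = -24*q^2 - 18*q + 2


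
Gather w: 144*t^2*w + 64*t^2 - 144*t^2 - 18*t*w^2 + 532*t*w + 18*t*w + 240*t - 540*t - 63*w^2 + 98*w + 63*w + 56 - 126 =-80*t^2 - 300*t + w^2*(-18*t - 63) + w*(144*t^2 + 550*t + 161) - 70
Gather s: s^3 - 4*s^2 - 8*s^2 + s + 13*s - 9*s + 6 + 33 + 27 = s^3 - 12*s^2 + 5*s + 66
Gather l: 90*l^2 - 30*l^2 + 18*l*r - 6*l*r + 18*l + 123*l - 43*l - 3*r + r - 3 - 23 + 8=60*l^2 + l*(12*r + 98) - 2*r - 18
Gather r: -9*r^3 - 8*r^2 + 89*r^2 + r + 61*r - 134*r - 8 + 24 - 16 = -9*r^3 + 81*r^2 - 72*r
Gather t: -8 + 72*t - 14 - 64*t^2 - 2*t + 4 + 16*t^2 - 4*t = -48*t^2 + 66*t - 18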